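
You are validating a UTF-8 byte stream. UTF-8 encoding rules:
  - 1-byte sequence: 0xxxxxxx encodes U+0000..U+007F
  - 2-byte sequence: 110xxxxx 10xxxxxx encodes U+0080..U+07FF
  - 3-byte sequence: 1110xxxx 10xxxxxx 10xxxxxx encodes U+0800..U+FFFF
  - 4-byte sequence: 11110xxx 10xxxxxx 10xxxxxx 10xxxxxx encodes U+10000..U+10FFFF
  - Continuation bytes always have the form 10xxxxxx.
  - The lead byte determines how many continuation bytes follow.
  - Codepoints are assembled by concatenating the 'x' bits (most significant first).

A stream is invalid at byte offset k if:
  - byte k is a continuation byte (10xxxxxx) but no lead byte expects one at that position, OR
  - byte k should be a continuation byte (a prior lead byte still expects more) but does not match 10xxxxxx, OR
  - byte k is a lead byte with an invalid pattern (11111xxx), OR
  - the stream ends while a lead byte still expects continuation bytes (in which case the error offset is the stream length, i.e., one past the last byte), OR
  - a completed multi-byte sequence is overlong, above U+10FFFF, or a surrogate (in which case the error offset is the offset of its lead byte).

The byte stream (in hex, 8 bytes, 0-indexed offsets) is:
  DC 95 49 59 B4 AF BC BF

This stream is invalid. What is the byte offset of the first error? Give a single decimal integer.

Answer: 4

Derivation:
Byte[0]=DC: 2-byte lead, need 1 cont bytes. acc=0x1C
Byte[1]=95: continuation. acc=(acc<<6)|0x15=0x715
Completed: cp=U+0715 (starts at byte 0)
Byte[2]=49: 1-byte ASCII. cp=U+0049
Byte[3]=59: 1-byte ASCII. cp=U+0059
Byte[4]=B4: INVALID lead byte (not 0xxx/110x/1110/11110)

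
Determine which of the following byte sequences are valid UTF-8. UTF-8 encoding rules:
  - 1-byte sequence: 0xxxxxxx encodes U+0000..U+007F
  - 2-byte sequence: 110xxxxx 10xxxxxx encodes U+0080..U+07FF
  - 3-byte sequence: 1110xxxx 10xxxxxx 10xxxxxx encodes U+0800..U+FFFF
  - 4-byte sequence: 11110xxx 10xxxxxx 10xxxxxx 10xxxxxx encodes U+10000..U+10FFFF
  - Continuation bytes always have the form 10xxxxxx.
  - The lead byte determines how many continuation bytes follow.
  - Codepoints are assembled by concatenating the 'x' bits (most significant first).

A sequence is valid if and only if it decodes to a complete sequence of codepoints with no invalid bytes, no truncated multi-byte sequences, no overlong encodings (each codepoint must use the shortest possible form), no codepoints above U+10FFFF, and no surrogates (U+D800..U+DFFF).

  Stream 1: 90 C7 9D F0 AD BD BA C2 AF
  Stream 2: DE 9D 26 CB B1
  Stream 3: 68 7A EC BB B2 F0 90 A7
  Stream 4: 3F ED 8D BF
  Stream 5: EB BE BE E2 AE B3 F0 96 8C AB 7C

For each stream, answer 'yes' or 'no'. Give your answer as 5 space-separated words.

Stream 1: error at byte offset 0. INVALID
Stream 2: decodes cleanly. VALID
Stream 3: error at byte offset 8. INVALID
Stream 4: decodes cleanly. VALID
Stream 5: decodes cleanly. VALID

Answer: no yes no yes yes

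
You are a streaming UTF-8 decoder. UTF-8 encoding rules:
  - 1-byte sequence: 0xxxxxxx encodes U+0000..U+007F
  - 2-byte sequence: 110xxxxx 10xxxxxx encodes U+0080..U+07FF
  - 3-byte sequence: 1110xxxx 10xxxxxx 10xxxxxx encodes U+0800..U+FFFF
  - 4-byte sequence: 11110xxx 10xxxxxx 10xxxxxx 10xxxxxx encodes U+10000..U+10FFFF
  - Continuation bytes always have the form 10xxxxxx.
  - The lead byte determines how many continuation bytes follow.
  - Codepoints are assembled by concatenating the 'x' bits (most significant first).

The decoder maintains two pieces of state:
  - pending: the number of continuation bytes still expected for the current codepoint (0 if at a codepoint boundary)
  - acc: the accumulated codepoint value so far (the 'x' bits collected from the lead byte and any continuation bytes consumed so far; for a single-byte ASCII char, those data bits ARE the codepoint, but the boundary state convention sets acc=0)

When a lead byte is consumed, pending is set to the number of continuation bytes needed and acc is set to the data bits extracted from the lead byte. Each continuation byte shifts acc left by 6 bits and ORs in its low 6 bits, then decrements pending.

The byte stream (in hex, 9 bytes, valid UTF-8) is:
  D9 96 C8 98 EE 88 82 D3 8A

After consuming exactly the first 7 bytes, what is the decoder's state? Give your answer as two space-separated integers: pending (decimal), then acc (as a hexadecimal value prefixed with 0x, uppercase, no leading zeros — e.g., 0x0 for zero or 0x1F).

Answer: 0 0xE202

Derivation:
Byte[0]=D9: 2-byte lead. pending=1, acc=0x19
Byte[1]=96: continuation. acc=(acc<<6)|0x16=0x656, pending=0
Byte[2]=C8: 2-byte lead. pending=1, acc=0x8
Byte[3]=98: continuation. acc=(acc<<6)|0x18=0x218, pending=0
Byte[4]=EE: 3-byte lead. pending=2, acc=0xE
Byte[5]=88: continuation. acc=(acc<<6)|0x08=0x388, pending=1
Byte[6]=82: continuation. acc=(acc<<6)|0x02=0xE202, pending=0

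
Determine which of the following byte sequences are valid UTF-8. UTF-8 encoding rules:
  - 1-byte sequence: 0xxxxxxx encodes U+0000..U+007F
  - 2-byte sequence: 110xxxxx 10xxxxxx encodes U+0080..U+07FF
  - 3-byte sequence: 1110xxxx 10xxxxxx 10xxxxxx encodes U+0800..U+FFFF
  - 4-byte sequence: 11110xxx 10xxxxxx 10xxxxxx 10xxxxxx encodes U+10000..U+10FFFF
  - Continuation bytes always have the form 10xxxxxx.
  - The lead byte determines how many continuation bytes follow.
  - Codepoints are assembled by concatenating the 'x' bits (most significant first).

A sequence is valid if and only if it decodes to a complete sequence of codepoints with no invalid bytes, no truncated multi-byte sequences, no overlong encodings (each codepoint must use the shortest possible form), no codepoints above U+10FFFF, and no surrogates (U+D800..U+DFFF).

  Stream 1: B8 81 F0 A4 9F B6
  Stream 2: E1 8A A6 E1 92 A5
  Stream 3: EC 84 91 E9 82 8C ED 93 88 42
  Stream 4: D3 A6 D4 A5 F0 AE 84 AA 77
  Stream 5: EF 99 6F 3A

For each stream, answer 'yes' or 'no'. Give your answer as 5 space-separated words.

Stream 1: error at byte offset 0. INVALID
Stream 2: decodes cleanly. VALID
Stream 3: decodes cleanly. VALID
Stream 4: decodes cleanly. VALID
Stream 5: error at byte offset 2. INVALID

Answer: no yes yes yes no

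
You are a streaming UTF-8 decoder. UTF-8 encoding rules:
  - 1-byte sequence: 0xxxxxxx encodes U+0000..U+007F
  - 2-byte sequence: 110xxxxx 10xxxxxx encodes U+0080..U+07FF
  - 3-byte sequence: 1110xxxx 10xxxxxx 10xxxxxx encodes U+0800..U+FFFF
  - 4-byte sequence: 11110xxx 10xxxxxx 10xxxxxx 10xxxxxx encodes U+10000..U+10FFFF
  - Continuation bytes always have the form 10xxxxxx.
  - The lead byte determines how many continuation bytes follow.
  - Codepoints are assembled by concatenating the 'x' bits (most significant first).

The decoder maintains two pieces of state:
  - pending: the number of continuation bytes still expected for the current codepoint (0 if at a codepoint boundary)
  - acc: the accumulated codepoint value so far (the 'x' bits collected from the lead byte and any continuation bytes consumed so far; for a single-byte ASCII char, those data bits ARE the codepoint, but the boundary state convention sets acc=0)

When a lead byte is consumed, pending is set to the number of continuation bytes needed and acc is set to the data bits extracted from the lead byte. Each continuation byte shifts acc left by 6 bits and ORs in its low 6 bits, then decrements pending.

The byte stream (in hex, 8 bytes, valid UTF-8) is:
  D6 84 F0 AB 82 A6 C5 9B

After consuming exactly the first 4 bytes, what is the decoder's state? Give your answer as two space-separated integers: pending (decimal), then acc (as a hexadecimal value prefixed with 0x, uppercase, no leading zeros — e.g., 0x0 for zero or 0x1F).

Answer: 2 0x2B

Derivation:
Byte[0]=D6: 2-byte lead. pending=1, acc=0x16
Byte[1]=84: continuation. acc=(acc<<6)|0x04=0x584, pending=0
Byte[2]=F0: 4-byte lead. pending=3, acc=0x0
Byte[3]=AB: continuation. acc=(acc<<6)|0x2B=0x2B, pending=2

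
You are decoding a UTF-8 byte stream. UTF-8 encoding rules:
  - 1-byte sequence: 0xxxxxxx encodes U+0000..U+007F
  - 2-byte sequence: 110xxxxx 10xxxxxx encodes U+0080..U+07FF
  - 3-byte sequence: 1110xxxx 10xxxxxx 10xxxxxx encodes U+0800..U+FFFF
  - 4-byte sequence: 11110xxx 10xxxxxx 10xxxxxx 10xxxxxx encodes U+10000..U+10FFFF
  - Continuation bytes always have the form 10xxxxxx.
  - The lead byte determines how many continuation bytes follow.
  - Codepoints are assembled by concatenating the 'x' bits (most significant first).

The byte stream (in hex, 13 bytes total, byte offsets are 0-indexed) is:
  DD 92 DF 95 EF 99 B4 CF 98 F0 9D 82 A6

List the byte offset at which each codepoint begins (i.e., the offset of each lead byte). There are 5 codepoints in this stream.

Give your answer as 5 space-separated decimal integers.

Answer: 0 2 4 7 9

Derivation:
Byte[0]=DD: 2-byte lead, need 1 cont bytes. acc=0x1D
Byte[1]=92: continuation. acc=(acc<<6)|0x12=0x752
Completed: cp=U+0752 (starts at byte 0)
Byte[2]=DF: 2-byte lead, need 1 cont bytes. acc=0x1F
Byte[3]=95: continuation. acc=(acc<<6)|0x15=0x7D5
Completed: cp=U+07D5 (starts at byte 2)
Byte[4]=EF: 3-byte lead, need 2 cont bytes. acc=0xF
Byte[5]=99: continuation. acc=(acc<<6)|0x19=0x3D9
Byte[6]=B4: continuation. acc=(acc<<6)|0x34=0xF674
Completed: cp=U+F674 (starts at byte 4)
Byte[7]=CF: 2-byte lead, need 1 cont bytes. acc=0xF
Byte[8]=98: continuation. acc=(acc<<6)|0x18=0x3D8
Completed: cp=U+03D8 (starts at byte 7)
Byte[9]=F0: 4-byte lead, need 3 cont bytes. acc=0x0
Byte[10]=9D: continuation. acc=(acc<<6)|0x1D=0x1D
Byte[11]=82: continuation. acc=(acc<<6)|0x02=0x742
Byte[12]=A6: continuation. acc=(acc<<6)|0x26=0x1D0A6
Completed: cp=U+1D0A6 (starts at byte 9)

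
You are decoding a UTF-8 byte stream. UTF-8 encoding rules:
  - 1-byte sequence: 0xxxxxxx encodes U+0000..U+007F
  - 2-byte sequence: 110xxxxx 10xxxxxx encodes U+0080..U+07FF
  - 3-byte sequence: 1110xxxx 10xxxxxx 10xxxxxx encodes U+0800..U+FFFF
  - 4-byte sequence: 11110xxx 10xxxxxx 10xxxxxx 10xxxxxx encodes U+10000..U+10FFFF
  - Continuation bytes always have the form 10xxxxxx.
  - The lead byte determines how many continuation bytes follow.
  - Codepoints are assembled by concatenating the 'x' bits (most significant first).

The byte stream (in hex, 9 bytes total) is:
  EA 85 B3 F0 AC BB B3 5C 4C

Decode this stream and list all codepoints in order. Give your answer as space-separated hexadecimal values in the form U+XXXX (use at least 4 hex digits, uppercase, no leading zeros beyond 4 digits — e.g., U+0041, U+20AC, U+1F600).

Byte[0]=EA: 3-byte lead, need 2 cont bytes. acc=0xA
Byte[1]=85: continuation. acc=(acc<<6)|0x05=0x285
Byte[2]=B3: continuation. acc=(acc<<6)|0x33=0xA173
Completed: cp=U+A173 (starts at byte 0)
Byte[3]=F0: 4-byte lead, need 3 cont bytes. acc=0x0
Byte[4]=AC: continuation. acc=(acc<<6)|0x2C=0x2C
Byte[5]=BB: continuation. acc=(acc<<6)|0x3B=0xB3B
Byte[6]=B3: continuation. acc=(acc<<6)|0x33=0x2CEF3
Completed: cp=U+2CEF3 (starts at byte 3)
Byte[7]=5C: 1-byte ASCII. cp=U+005C
Byte[8]=4C: 1-byte ASCII. cp=U+004C

Answer: U+A173 U+2CEF3 U+005C U+004C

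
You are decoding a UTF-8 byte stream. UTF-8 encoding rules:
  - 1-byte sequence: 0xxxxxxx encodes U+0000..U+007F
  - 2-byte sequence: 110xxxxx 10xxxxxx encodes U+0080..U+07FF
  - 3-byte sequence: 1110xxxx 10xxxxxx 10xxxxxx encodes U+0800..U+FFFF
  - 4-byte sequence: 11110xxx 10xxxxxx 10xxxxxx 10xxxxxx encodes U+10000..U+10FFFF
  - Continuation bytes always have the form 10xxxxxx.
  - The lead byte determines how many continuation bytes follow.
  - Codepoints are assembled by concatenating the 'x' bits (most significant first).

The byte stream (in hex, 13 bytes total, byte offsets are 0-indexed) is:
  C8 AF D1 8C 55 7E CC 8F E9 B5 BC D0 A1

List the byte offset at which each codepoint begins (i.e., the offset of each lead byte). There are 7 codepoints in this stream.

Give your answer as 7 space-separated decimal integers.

Byte[0]=C8: 2-byte lead, need 1 cont bytes. acc=0x8
Byte[1]=AF: continuation. acc=(acc<<6)|0x2F=0x22F
Completed: cp=U+022F (starts at byte 0)
Byte[2]=D1: 2-byte lead, need 1 cont bytes. acc=0x11
Byte[3]=8C: continuation. acc=(acc<<6)|0x0C=0x44C
Completed: cp=U+044C (starts at byte 2)
Byte[4]=55: 1-byte ASCII. cp=U+0055
Byte[5]=7E: 1-byte ASCII. cp=U+007E
Byte[6]=CC: 2-byte lead, need 1 cont bytes. acc=0xC
Byte[7]=8F: continuation. acc=(acc<<6)|0x0F=0x30F
Completed: cp=U+030F (starts at byte 6)
Byte[8]=E9: 3-byte lead, need 2 cont bytes. acc=0x9
Byte[9]=B5: continuation. acc=(acc<<6)|0x35=0x275
Byte[10]=BC: continuation. acc=(acc<<6)|0x3C=0x9D7C
Completed: cp=U+9D7C (starts at byte 8)
Byte[11]=D0: 2-byte lead, need 1 cont bytes. acc=0x10
Byte[12]=A1: continuation. acc=(acc<<6)|0x21=0x421
Completed: cp=U+0421 (starts at byte 11)

Answer: 0 2 4 5 6 8 11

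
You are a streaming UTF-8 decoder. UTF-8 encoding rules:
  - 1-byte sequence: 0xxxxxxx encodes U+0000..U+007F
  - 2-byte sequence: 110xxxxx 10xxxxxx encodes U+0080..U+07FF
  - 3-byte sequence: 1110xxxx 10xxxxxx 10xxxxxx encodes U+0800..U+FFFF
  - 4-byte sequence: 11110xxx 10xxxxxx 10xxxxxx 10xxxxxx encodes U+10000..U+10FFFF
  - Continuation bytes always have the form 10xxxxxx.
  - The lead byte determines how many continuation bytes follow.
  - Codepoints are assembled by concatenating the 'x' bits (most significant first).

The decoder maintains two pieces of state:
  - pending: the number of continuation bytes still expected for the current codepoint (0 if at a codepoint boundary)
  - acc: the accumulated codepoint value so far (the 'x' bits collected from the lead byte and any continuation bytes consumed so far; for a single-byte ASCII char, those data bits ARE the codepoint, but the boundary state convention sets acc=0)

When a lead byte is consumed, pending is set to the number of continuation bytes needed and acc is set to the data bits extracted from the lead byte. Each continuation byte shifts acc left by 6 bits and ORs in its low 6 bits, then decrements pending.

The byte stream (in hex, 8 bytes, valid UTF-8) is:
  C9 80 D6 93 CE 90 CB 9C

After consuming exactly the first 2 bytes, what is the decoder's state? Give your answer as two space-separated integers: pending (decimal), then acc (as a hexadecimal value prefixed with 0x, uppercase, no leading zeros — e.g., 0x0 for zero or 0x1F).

Byte[0]=C9: 2-byte lead. pending=1, acc=0x9
Byte[1]=80: continuation. acc=(acc<<6)|0x00=0x240, pending=0

Answer: 0 0x240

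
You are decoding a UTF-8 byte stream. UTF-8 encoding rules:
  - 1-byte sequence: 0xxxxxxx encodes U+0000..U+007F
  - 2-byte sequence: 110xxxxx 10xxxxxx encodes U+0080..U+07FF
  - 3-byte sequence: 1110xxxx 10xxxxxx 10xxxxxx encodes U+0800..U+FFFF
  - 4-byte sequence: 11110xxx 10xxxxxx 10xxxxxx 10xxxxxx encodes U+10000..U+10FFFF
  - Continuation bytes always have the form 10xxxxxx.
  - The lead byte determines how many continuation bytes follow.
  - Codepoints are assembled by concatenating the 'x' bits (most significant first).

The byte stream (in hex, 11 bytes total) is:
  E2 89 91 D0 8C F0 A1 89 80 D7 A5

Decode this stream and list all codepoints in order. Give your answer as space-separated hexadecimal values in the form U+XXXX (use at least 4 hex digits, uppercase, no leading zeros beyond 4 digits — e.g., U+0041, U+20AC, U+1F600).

Byte[0]=E2: 3-byte lead, need 2 cont bytes. acc=0x2
Byte[1]=89: continuation. acc=(acc<<6)|0x09=0x89
Byte[2]=91: continuation. acc=(acc<<6)|0x11=0x2251
Completed: cp=U+2251 (starts at byte 0)
Byte[3]=D0: 2-byte lead, need 1 cont bytes. acc=0x10
Byte[4]=8C: continuation. acc=(acc<<6)|0x0C=0x40C
Completed: cp=U+040C (starts at byte 3)
Byte[5]=F0: 4-byte lead, need 3 cont bytes. acc=0x0
Byte[6]=A1: continuation. acc=(acc<<6)|0x21=0x21
Byte[7]=89: continuation. acc=(acc<<6)|0x09=0x849
Byte[8]=80: continuation. acc=(acc<<6)|0x00=0x21240
Completed: cp=U+21240 (starts at byte 5)
Byte[9]=D7: 2-byte lead, need 1 cont bytes. acc=0x17
Byte[10]=A5: continuation. acc=(acc<<6)|0x25=0x5E5
Completed: cp=U+05E5 (starts at byte 9)

Answer: U+2251 U+040C U+21240 U+05E5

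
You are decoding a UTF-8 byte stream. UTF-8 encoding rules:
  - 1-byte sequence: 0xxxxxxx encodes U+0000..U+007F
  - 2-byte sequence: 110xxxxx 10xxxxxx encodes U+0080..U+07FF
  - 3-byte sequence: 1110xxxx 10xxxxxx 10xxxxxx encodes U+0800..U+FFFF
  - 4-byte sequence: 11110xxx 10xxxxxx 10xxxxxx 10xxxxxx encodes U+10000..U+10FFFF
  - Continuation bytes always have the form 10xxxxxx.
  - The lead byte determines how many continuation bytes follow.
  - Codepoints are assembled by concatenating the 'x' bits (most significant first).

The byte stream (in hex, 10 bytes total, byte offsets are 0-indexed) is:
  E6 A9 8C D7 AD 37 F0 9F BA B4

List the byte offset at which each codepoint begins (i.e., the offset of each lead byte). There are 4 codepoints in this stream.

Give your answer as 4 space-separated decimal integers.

Answer: 0 3 5 6

Derivation:
Byte[0]=E6: 3-byte lead, need 2 cont bytes. acc=0x6
Byte[1]=A9: continuation. acc=(acc<<6)|0x29=0x1A9
Byte[2]=8C: continuation. acc=(acc<<6)|0x0C=0x6A4C
Completed: cp=U+6A4C (starts at byte 0)
Byte[3]=D7: 2-byte lead, need 1 cont bytes. acc=0x17
Byte[4]=AD: continuation. acc=(acc<<6)|0x2D=0x5ED
Completed: cp=U+05ED (starts at byte 3)
Byte[5]=37: 1-byte ASCII. cp=U+0037
Byte[6]=F0: 4-byte lead, need 3 cont bytes. acc=0x0
Byte[7]=9F: continuation. acc=(acc<<6)|0x1F=0x1F
Byte[8]=BA: continuation. acc=(acc<<6)|0x3A=0x7FA
Byte[9]=B4: continuation. acc=(acc<<6)|0x34=0x1FEB4
Completed: cp=U+1FEB4 (starts at byte 6)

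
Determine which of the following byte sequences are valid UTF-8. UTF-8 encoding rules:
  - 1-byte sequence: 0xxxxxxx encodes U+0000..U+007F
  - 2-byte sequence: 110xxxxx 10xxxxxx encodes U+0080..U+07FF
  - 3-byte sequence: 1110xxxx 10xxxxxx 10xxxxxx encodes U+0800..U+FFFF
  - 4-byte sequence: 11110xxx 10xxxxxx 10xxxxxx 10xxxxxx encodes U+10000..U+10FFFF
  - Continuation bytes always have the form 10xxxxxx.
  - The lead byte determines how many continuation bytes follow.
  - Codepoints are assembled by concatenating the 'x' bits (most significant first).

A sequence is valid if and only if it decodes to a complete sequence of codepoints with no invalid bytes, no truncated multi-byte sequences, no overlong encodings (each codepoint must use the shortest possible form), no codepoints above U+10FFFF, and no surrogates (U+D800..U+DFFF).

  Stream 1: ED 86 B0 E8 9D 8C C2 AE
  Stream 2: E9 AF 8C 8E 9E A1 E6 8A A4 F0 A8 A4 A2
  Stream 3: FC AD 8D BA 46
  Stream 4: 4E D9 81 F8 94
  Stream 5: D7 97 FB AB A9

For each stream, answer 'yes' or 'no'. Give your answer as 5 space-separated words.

Answer: yes no no no no

Derivation:
Stream 1: decodes cleanly. VALID
Stream 2: error at byte offset 3. INVALID
Stream 3: error at byte offset 0. INVALID
Stream 4: error at byte offset 3. INVALID
Stream 5: error at byte offset 2. INVALID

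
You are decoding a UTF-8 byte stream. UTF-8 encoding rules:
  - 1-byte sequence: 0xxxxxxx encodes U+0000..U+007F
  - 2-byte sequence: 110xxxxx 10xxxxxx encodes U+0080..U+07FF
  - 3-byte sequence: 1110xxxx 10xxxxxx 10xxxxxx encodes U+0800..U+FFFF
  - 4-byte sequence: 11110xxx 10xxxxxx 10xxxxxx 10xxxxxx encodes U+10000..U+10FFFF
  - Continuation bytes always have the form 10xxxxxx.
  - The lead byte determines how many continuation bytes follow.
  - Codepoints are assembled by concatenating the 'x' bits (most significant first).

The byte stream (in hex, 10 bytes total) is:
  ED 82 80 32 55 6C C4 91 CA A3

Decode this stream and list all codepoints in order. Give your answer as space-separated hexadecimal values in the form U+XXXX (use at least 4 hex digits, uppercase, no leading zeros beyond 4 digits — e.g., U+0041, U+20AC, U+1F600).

Answer: U+D080 U+0032 U+0055 U+006C U+0111 U+02A3

Derivation:
Byte[0]=ED: 3-byte lead, need 2 cont bytes. acc=0xD
Byte[1]=82: continuation. acc=(acc<<6)|0x02=0x342
Byte[2]=80: continuation. acc=(acc<<6)|0x00=0xD080
Completed: cp=U+D080 (starts at byte 0)
Byte[3]=32: 1-byte ASCII. cp=U+0032
Byte[4]=55: 1-byte ASCII. cp=U+0055
Byte[5]=6C: 1-byte ASCII. cp=U+006C
Byte[6]=C4: 2-byte lead, need 1 cont bytes. acc=0x4
Byte[7]=91: continuation. acc=(acc<<6)|0x11=0x111
Completed: cp=U+0111 (starts at byte 6)
Byte[8]=CA: 2-byte lead, need 1 cont bytes. acc=0xA
Byte[9]=A3: continuation. acc=(acc<<6)|0x23=0x2A3
Completed: cp=U+02A3 (starts at byte 8)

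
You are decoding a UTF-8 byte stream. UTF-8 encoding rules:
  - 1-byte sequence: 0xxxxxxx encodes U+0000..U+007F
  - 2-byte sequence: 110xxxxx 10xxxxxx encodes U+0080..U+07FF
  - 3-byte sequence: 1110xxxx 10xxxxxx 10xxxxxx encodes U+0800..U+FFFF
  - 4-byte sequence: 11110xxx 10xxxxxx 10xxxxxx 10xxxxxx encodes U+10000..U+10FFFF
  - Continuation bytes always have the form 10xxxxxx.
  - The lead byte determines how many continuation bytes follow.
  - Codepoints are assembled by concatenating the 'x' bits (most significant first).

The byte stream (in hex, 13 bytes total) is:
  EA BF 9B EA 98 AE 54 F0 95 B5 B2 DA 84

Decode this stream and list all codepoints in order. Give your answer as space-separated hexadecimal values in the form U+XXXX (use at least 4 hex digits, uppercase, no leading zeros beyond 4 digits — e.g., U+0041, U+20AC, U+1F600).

Answer: U+AFDB U+A62E U+0054 U+15D72 U+0684

Derivation:
Byte[0]=EA: 3-byte lead, need 2 cont bytes. acc=0xA
Byte[1]=BF: continuation. acc=(acc<<6)|0x3F=0x2BF
Byte[2]=9B: continuation. acc=(acc<<6)|0x1B=0xAFDB
Completed: cp=U+AFDB (starts at byte 0)
Byte[3]=EA: 3-byte lead, need 2 cont bytes. acc=0xA
Byte[4]=98: continuation. acc=(acc<<6)|0x18=0x298
Byte[5]=AE: continuation. acc=(acc<<6)|0x2E=0xA62E
Completed: cp=U+A62E (starts at byte 3)
Byte[6]=54: 1-byte ASCII. cp=U+0054
Byte[7]=F0: 4-byte lead, need 3 cont bytes. acc=0x0
Byte[8]=95: continuation. acc=(acc<<6)|0x15=0x15
Byte[9]=B5: continuation. acc=(acc<<6)|0x35=0x575
Byte[10]=B2: continuation. acc=(acc<<6)|0x32=0x15D72
Completed: cp=U+15D72 (starts at byte 7)
Byte[11]=DA: 2-byte lead, need 1 cont bytes. acc=0x1A
Byte[12]=84: continuation. acc=(acc<<6)|0x04=0x684
Completed: cp=U+0684 (starts at byte 11)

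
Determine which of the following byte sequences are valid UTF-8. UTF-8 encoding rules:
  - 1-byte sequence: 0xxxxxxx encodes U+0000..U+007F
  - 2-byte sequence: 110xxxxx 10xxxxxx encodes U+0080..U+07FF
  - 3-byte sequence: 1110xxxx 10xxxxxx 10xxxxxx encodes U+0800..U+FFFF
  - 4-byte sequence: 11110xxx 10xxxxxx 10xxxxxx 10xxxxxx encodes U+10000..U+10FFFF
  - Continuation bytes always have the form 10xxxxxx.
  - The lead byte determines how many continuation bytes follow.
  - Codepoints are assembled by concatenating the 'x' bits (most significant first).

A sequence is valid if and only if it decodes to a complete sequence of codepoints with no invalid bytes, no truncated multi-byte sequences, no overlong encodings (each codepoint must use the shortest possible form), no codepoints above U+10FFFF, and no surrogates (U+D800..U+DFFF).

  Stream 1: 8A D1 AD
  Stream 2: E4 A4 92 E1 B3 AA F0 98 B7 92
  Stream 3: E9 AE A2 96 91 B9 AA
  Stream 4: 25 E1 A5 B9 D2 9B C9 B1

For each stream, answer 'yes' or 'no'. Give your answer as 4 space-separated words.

Answer: no yes no yes

Derivation:
Stream 1: error at byte offset 0. INVALID
Stream 2: decodes cleanly. VALID
Stream 3: error at byte offset 3. INVALID
Stream 4: decodes cleanly. VALID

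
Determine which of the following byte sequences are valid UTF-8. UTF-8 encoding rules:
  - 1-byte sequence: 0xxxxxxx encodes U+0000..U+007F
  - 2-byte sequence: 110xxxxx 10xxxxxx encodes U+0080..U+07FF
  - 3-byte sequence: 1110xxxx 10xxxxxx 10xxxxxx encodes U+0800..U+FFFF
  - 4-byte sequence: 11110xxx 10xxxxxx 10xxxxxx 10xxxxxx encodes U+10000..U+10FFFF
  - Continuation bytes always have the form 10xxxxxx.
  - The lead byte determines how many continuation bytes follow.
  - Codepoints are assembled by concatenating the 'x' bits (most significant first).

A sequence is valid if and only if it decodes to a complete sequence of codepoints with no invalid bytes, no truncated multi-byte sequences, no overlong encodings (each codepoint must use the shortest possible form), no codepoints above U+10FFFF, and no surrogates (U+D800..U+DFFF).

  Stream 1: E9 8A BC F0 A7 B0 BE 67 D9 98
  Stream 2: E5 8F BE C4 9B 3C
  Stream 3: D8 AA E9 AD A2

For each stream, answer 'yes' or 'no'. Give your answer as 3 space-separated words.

Answer: yes yes yes

Derivation:
Stream 1: decodes cleanly. VALID
Stream 2: decodes cleanly. VALID
Stream 3: decodes cleanly. VALID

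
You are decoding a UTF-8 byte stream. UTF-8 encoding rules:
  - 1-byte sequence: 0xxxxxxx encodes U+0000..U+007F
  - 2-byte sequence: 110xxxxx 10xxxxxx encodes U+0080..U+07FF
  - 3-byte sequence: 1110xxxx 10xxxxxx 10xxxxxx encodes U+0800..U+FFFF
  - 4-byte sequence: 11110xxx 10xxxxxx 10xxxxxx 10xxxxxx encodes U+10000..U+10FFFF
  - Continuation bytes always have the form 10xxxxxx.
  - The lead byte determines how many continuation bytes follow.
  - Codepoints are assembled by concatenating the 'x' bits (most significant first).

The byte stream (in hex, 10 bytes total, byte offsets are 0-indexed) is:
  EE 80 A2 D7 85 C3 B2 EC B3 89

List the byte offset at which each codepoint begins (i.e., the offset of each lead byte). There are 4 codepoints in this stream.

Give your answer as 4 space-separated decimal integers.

Byte[0]=EE: 3-byte lead, need 2 cont bytes. acc=0xE
Byte[1]=80: continuation. acc=(acc<<6)|0x00=0x380
Byte[2]=A2: continuation. acc=(acc<<6)|0x22=0xE022
Completed: cp=U+E022 (starts at byte 0)
Byte[3]=D7: 2-byte lead, need 1 cont bytes. acc=0x17
Byte[4]=85: continuation. acc=(acc<<6)|0x05=0x5C5
Completed: cp=U+05C5 (starts at byte 3)
Byte[5]=C3: 2-byte lead, need 1 cont bytes. acc=0x3
Byte[6]=B2: continuation. acc=(acc<<6)|0x32=0xF2
Completed: cp=U+00F2 (starts at byte 5)
Byte[7]=EC: 3-byte lead, need 2 cont bytes. acc=0xC
Byte[8]=B3: continuation. acc=(acc<<6)|0x33=0x333
Byte[9]=89: continuation. acc=(acc<<6)|0x09=0xCCC9
Completed: cp=U+CCC9 (starts at byte 7)

Answer: 0 3 5 7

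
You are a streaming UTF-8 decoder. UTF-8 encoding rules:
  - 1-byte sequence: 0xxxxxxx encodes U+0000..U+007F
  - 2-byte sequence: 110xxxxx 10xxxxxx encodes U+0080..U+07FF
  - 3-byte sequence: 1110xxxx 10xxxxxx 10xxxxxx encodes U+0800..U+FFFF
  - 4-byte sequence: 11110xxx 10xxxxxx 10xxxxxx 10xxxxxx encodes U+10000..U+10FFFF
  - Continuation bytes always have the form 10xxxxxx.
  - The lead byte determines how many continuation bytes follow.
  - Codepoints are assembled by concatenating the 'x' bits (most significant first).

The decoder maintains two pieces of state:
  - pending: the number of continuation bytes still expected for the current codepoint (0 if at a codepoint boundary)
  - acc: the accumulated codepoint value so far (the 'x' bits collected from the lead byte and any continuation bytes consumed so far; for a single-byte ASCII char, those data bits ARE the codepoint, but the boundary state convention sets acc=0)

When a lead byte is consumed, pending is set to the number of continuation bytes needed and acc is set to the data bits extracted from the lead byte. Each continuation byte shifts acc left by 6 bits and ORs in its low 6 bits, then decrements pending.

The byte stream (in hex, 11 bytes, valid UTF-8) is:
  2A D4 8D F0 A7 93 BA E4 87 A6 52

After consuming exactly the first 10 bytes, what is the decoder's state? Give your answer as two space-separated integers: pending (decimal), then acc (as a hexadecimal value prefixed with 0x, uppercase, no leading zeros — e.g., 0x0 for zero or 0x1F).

Answer: 0 0x41E6

Derivation:
Byte[0]=2A: 1-byte. pending=0, acc=0x0
Byte[1]=D4: 2-byte lead. pending=1, acc=0x14
Byte[2]=8D: continuation. acc=(acc<<6)|0x0D=0x50D, pending=0
Byte[3]=F0: 4-byte lead. pending=3, acc=0x0
Byte[4]=A7: continuation. acc=(acc<<6)|0x27=0x27, pending=2
Byte[5]=93: continuation. acc=(acc<<6)|0x13=0x9D3, pending=1
Byte[6]=BA: continuation. acc=(acc<<6)|0x3A=0x274FA, pending=0
Byte[7]=E4: 3-byte lead. pending=2, acc=0x4
Byte[8]=87: continuation. acc=(acc<<6)|0x07=0x107, pending=1
Byte[9]=A6: continuation. acc=(acc<<6)|0x26=0x41E6, pending=0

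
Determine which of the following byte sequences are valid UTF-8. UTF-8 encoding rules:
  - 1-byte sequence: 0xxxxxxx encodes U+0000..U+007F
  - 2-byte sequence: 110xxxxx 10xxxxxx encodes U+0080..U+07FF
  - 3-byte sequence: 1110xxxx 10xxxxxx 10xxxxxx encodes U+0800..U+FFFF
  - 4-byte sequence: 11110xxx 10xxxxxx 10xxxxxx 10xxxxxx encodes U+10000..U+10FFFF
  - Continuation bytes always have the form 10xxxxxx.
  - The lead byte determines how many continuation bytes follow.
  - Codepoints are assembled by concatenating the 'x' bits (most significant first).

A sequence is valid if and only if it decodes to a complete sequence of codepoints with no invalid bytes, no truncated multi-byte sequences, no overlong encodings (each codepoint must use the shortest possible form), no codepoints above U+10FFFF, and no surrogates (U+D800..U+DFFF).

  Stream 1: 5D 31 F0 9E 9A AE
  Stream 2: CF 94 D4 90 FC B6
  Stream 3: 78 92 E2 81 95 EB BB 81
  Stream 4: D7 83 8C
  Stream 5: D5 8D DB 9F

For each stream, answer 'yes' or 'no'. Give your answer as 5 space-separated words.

Answer: yes no no no yes

Derivation:
Stream 1: decodes cleanly. VALID
Stream 2: error at byte offset 4. INVALID
Stream 3: error at byte offset 1. INVALID
Stream 4: error at byte offset 2. INVALID
Stream 5: decodes cleanly. VALID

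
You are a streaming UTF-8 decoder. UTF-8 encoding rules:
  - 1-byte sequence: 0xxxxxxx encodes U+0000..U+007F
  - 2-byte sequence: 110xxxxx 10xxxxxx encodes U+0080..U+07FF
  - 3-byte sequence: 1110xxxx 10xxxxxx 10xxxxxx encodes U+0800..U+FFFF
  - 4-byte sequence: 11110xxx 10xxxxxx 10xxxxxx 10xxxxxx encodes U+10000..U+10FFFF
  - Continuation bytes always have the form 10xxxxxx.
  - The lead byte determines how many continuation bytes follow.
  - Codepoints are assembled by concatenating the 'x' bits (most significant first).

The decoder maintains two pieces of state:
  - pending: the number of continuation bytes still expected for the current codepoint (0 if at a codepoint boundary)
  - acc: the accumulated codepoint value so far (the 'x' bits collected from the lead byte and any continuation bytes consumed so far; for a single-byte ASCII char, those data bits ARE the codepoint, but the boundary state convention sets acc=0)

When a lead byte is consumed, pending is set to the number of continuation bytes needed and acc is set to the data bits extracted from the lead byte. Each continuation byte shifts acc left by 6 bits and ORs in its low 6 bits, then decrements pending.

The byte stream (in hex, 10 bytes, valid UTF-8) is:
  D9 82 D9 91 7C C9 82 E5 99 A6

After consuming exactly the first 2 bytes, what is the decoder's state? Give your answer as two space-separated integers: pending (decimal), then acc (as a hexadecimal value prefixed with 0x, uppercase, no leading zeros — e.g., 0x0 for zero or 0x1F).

Answer: 0 0x642

Derivation:
Byte[0]=D9: 2-byte lead. pending=1, acc=0x19
Byte[1]=82: continuation. acc=(acc<<6)|0x02=0x642, pending=0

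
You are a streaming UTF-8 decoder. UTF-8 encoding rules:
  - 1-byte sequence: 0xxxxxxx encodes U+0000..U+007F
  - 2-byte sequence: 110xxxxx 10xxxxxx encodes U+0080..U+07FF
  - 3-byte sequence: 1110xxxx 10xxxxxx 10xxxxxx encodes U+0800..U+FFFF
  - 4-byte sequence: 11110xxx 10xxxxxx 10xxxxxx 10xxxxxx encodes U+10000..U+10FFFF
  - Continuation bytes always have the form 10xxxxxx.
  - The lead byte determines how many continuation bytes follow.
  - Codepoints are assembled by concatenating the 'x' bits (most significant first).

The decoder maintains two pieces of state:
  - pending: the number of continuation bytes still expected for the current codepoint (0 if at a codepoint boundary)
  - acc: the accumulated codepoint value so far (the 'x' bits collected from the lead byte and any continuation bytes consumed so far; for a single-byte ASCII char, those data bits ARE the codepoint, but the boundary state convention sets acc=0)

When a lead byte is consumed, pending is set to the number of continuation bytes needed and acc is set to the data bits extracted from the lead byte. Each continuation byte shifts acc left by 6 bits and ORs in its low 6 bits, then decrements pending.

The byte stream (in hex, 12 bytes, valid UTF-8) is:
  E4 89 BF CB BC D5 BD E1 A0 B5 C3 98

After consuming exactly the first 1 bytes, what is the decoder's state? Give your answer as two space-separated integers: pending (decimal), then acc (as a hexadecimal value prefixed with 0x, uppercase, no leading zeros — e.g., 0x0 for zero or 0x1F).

Answer: 2 0x4

Derivation:
Byte[0]=E4: 3-byte lead. pending=2, acc=0x4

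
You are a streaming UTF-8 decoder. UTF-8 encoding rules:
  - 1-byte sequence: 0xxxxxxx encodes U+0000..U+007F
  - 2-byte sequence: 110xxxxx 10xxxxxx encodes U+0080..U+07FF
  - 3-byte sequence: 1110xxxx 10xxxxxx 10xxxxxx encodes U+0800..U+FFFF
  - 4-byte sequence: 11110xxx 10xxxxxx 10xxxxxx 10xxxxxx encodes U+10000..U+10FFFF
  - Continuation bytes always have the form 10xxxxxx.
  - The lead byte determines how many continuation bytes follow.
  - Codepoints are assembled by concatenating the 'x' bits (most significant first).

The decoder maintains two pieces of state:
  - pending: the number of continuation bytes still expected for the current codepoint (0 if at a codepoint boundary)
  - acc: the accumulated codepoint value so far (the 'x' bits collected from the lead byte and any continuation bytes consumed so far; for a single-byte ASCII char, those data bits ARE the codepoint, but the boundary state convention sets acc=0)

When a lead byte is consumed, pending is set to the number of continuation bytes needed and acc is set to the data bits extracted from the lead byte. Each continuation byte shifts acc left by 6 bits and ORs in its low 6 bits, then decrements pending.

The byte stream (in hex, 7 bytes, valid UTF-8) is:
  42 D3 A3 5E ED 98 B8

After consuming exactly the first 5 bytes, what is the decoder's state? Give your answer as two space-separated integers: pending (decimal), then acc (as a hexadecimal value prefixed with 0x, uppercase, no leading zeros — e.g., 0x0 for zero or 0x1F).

Answer: 2 0xD

Derivation:
Byte[0]=42: 1-byte. pending=0, acc=0x0
Byte[1]=D3: 2-byte lead. pending=1, acc=0x13
Byte[2]=A3: continuation. acc=(acc<<6)|0x23=0x4E3, pending=0
Byte[3]=5E: 1-byte. pending=0, acc=0x0
Byte[4]=ED: 3-byte lead. pending=2, acc=0xD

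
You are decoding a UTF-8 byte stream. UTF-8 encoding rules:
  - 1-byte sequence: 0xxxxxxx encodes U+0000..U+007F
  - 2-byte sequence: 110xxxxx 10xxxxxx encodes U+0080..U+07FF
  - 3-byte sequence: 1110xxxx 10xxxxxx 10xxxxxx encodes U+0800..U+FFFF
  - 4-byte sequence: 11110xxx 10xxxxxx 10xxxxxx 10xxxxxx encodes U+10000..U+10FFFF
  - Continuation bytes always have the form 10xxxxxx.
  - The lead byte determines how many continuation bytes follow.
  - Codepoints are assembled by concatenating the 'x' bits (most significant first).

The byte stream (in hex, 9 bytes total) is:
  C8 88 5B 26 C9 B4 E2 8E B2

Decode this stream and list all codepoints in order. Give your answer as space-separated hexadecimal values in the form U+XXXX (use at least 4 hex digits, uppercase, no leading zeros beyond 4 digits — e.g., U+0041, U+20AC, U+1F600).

Answer: U+0208 U+005B U+0026 U+0274 U+23B2

Derivation:
Byte[0]=C8: 2-byte lead, need 1 cont bytes. acc=0x8
Byte[1]=88: continuation. acc=(acc<<6)|0x08=0x208
Completed: cp=U+0208 (starts at byte 0)
Byte[2]=5B: 1-byte ASCII. cp=U+005B
Byte[3]=26: 1-byte ASCII. cp=U+0026
Byte[4]=C9: 2-byte lead, need 1 cont bytes. acc=0x9
Byte[5]=B4: continuation. acc=(acc<<6)|0x34=0x274
Completed: cp=U+0274 (starts at byte 4)
Byte[6]=E2: 3-byte lead, need 2 cont bytes. acc=0x2
Byte[7]=8E: continuation. acc=(acc<<6)|0x0E=0x8E
Byte[8]=B2: continuation. acc=(acc<<6)|0x32=0x23B2
Completed: cp=U+23B2 (starts at byte 6)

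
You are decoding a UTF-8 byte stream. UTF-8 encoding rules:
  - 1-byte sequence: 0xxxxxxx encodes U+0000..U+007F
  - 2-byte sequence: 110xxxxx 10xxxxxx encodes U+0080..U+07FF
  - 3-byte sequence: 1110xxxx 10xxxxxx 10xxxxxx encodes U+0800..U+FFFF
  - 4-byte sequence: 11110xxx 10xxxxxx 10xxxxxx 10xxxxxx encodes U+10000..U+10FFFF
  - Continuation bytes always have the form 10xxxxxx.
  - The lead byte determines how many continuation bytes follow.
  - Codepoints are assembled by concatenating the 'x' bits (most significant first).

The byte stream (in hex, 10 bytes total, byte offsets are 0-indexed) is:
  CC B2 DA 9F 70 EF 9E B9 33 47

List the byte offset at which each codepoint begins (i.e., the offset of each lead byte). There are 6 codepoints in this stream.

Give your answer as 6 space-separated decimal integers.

Answer: 0 2 4 5 8 9

Derivation:
Byte[0]=CC: 2-byte lead, need 1 cont bytes. acc=0xC
Byte[1]=B2: continuation. acc=(acc<<6)|0x32=0x332
Completed: cp=U+0332 (starts at byte 0)
Byte[2]=DA: 2-byte lead, need 1 cont bytes. acc=0x1A
Byte[3]=9F: continuation. acc=(acc<<6)|0x1F=0x69F
Completed: cp=U+069F (starts at byte 2)
Byte[4]=70: 1-byte ASCII. cp=U+0070
Byte[5]=EF: 3-byte lead, need 2 cont bytes. acc=0xF
Byte[6]=9E: continuation. acc=(acc<<6)|0x1E=0x3DE
Byte[7]=B9: continuation. acc=(acc<<6)|0x39=0xF7B9
Completed: cp=U+F7B9 (starts at byte 5)
Byte[8]=33: 1-byte ASCII. cp=U+0033
Byte[9]=47: 1-byte ASCII. cp=U+0047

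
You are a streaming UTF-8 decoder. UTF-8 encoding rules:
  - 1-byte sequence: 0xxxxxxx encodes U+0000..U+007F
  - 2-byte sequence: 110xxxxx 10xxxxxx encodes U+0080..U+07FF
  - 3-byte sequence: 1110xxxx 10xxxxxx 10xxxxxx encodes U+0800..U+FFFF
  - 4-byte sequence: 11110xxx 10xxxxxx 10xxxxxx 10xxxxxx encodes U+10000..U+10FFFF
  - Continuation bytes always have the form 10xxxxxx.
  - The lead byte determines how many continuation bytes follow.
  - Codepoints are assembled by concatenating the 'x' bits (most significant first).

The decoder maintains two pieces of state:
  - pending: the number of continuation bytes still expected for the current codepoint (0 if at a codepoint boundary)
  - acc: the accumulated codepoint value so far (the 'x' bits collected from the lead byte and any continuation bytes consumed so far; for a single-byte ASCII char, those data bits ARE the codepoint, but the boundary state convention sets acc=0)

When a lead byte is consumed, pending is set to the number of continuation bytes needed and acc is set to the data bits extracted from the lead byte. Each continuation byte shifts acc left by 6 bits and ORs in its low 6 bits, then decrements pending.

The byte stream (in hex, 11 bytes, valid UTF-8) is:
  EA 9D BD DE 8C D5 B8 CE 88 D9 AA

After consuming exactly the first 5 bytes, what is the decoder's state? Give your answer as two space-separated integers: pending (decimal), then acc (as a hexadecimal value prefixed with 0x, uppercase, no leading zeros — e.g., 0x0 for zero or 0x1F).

Byte[0]=EA: 3-byte lead. pending=2, acc=0xA
Byte[1]=9D: continuation. acc=(acc<<6)|0x1D=0x29D, pending=1
Byte[2]=BD: continuation. acc=(acc<<6)|0x3D=0xA77D, pending=0
Byte[3]=DE: 2-byte lead. pending=1, acc=0x1E
Byte[4]=8C: continuation. acc=(acc<<6)|0x0C=0x78C, pending=0

Answer: 0 0x78C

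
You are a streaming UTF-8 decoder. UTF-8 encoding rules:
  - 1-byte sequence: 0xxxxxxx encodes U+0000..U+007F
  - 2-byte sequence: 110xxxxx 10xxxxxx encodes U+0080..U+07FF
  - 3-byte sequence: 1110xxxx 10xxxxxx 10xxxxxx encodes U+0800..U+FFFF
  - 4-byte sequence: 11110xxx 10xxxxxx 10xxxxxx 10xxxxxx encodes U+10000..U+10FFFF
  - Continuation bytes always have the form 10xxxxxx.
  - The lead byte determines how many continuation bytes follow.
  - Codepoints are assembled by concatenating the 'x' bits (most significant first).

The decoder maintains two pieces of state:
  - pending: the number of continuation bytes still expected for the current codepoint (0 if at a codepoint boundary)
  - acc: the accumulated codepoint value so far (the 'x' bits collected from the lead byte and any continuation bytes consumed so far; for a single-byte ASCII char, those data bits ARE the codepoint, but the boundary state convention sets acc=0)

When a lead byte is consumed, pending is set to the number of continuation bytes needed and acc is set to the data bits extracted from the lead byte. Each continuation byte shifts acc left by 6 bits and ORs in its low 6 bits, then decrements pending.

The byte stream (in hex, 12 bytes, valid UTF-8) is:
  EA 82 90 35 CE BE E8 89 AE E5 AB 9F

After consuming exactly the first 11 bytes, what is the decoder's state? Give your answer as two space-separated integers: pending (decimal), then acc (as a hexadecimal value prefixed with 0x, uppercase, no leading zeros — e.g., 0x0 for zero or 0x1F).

Byte[0]=EA: 3-byte lead. pending=2, acc=0xA
Byte[1]=82: continuation. acc=(acc<<6)|0x02=0x282, pending=1
Byte[2]=90: continuation. acc=(acc<<6)|0x10=0xA090, pending=0
Byte[3]=35: 1-byte. pending=0, acc=0x0
Byte[4]=CE: 2-byte lead. pending=1, acc=0xE
Byte[5]=BE: continuation. acc=(acc<<6)|0x3E=0x3BE, pending=0
Byte[6]=E8: 3-byte lead. pending=2, acc=0x8
Byte[7]=89: continuation. acc=(acc<<6)|0x09=0x209, pending=1
Byte[8]=AE: continuation. acc=(acc<<6)|0x2E=0x826E, pending=0
Byte[9]=E5: 3-byte lead. pending=2, acc=0x5
Byte[10]=AB: continuation. acc=(acc<<6)|0x2B=0x16B, pending=1

Answer: 1 0x16B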